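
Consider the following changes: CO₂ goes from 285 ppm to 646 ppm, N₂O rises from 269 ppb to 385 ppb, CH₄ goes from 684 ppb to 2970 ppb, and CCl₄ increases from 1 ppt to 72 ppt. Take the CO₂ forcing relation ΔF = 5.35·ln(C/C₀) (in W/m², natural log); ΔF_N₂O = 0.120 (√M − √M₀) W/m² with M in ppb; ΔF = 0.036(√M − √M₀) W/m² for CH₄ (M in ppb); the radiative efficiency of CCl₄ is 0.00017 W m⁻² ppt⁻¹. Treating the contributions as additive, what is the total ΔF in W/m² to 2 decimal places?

CO₂: 5.35 × ln(646/285) = 5.35 × ln(2.26667) = 5.35 × 0.81831 = 4.3780 W/m².
N₂O: 0.120 × (√385 − √269) = 0.120 × (19.6214 − 16.4012) = 0.120 × 3.2202 = 0.3864 W/m².
CH₄: 0.036 × (√2970 − √684) = 0.036 × (54.4977 − 26.1534) = 0.036 × 28.3443 = 1.0204 W/m².
CCl₄: ΔF = 0.00017 × (72 − 1) = 0.00017 × 71 = 0.0121 W/m².
Total ΔF = 4.3780 + 0.3864 + 1.0204 + 0.0121 = 5.7969 W/m².

ΔF = 5.80 W/m²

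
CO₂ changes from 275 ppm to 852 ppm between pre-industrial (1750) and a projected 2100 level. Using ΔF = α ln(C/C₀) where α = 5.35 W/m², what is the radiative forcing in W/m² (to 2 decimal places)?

CO₂: 5.35 × ln(852/275) = 5.35 × ln(3.09818) = 5.35 × 1.13081 = 6.0498 W/m².

ΔF = 6.05 W/m²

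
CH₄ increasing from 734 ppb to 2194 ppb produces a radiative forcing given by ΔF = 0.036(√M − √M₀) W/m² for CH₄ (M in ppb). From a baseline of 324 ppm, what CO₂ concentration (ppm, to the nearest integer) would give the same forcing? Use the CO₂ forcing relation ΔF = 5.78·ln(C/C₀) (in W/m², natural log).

CH₄ forcing: 0.036 × (√2194 − √734) = 0.036 × (46.8402 − 27.0924) = 0.036 × 19.7478 = 0.71092 W/m².
Set 5.78 ln(C/324) = 0.71092: ln(C/324) = 0.71092/5.78 = 0.12300, so C = 324 × e^0.12300 = 324 × 1.13088 = 366.41 ppm.

C ≈ 366 ppm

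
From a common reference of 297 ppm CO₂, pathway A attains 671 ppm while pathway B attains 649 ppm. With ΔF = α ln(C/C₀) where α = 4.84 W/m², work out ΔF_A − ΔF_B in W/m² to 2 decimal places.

ΔF_A = 4.84 ln(671/297) = 4.84 × 0.81504 = 3.9448 W/m².
ΔF_B = 4.84 ln(649/297) = 4.84 × 0.78170 = 3.7834 W/m².
Difference: 3.9448 − 3.7834 = 0.1614 W/m².
(Equivalently, ΔF_A − ΔF_B = 4.84 ln(671/649) = 4.84 × 0.03334 = 0.1614 W/m².)

ΔF_A − ΔF_B = 0.16 W/m²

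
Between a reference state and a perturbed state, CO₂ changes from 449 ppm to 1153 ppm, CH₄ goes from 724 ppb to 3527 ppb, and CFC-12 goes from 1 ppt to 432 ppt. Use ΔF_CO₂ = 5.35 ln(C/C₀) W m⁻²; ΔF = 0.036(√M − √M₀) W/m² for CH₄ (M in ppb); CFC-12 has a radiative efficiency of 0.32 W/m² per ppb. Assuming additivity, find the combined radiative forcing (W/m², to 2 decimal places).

CO₂: 5.35 × ln(1153/449) = 5.35 × ln(2.56793) = 5.35 × 0.94310 = 5.0456 W/m².
CH₄: 0.036 × (√3527 − √724) = 0.036 × (59.3886 − 26.9072) = 0.036 × 32.4814 = 1.1693 W/m².
CFC-12: Δ = 432 − 1 = 431 ppt = 0.431 ppb; ΔF = 0.32 × 0.431 = 0.1379 W/m².
Total ΔF = 5.0456 + 1.1693 + 0.1379 = 6.3528 W/m².

ΔF = 6.35 W/m²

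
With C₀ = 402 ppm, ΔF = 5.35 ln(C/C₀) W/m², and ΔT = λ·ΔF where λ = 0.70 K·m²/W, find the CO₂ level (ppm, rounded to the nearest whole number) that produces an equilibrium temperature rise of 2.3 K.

C ≈ 743 ppm

Required forcing: ΔF = ΔT/λ = 2.3/0.70 = 3.2857 W/m².
Then ln(C/402) = ΔF/5.35 = 3.2857/5.35 = 0.61415.
So C = 402 × e^0.61415 = 402 × 1.84809 = 742.93 ppm.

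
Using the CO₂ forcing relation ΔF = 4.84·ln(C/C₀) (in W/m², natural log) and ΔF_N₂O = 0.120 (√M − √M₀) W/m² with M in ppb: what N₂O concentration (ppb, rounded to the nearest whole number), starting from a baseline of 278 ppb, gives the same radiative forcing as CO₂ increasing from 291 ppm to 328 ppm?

M ≈ 462 ppb

CO₂ forcing: 4.84 × ln(328/291) = 4.84 × 0.119690 = 0.57930 W/m².
Set 0.120(√M − √278) = 0.57930: √M = 0.57930/0.120 + √278 = 4.8275 + 16.6733 = 21.5008.
M = (21.5008)² = 462.28 ppb.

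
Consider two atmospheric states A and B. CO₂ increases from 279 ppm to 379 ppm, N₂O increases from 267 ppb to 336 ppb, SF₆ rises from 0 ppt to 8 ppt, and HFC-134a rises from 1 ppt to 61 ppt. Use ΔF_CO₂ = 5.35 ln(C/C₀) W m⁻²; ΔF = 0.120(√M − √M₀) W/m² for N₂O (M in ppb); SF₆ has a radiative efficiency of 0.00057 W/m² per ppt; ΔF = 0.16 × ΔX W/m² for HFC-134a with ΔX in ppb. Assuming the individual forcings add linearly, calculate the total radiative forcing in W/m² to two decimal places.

CO₂: 5.35 × ln(379/279) = 5.35 × ln(1.35842) = 5.35 × 0.30632 = 1.6388 W/m².
N₂O: 0.120 × (√336 − √267) = 0.120 × (18.3303 − 16.3401) = 0.120 × 1.9902 = 0.2388 W/m².
SF₆: ΔF = 0.00057 × (8 − 0) = 0.00057 × 8 = 0.0046 W/m².
HFC-134a: Δ = 61 − 1 = 60 ppt = 0.060 ppb; ΔF = 0.16 × 0.060 = 0.0096 W/m².
Total ΔF = 1.6388 + 0.2388 + 0.0046 + 0.0096 = 1.8918 W/m².

ΔF = 1.89 W/m²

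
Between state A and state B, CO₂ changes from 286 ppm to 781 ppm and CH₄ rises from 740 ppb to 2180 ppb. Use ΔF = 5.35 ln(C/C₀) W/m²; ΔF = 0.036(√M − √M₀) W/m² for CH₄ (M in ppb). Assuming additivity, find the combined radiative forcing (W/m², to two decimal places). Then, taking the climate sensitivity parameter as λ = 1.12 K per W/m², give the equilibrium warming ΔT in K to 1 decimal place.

CO₂: 5.35 × ln(781/286) = 5.35 × ln(2.73077) = 5.35 × 1.00458 = 5.3745 W/m².
CH₄: 0.036 × (√2180 − √740) = 0.036 × (46.6905 − 27.2029) = 0.036 × 19.4876 = 0.7016 W/m².
Total ΔF = 5.3745 + 0.7016 = 6.0761 W/m².
ΔT = λ ΔF = 1.12 × 6.08 = 6.8096 K.

ΔF = 6.08 W/m²; ΔT = 6.8 K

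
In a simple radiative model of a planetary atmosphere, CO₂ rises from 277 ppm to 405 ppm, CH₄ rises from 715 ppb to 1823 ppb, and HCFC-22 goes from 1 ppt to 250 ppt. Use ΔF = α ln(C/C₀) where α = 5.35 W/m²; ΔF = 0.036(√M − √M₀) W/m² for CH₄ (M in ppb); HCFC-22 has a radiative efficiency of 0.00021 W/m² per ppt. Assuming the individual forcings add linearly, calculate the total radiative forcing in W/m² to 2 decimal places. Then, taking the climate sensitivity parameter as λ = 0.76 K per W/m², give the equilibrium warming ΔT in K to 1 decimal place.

ΔF = 2.66 W/m²; ΔT = 2.0 K

CO₂: 5.35 × ln(405/277) = 5.35 × ln(1.46209) = 5.35 × 0.37987 = 2.0323 W/m².
CH₄: 0.036 × (√1823 − √715) = 0.036 × (42.6966 − 26.7395) = 0.036 × 15.9571 = 0.5745 W/m².
HCFC-22: ΔF = 0.00021 × (250 − 1) = 0.00021 × 249 = 0.0523 W/m².
Total ΔF = 2.0323 + 0.5745 + 0.0523 = 2.6591 W/m².
ΔT = λ ΔF = 0.76 × 2.66 = 2.0216 K.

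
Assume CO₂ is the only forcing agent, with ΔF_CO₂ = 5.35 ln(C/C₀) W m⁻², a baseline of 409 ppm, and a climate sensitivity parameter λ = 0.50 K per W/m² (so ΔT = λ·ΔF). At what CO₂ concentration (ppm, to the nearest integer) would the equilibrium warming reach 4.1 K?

C ≈ 1894 ppm

Required forcing: ΔF = ΔT/λ = 4.1/0.50 = 8.2000 W/m².
Then ln(C/409) = ΔF/5.35 = 8.2000/5.35 = 1.53271.
So C = 409 × e^1.53271 = 409 × 4.63071 = 1893.96 ppm.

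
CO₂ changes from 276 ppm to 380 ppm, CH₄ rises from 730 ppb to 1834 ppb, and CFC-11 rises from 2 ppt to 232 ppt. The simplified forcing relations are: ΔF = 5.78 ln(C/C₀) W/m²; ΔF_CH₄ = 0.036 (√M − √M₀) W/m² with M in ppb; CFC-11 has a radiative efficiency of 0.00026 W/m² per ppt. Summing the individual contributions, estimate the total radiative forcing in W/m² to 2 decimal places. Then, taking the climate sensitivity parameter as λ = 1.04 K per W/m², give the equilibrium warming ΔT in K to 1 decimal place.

CO₂: 5.78 × ln(380/276) = 5.78 × ln(1.37681) = 5.78 × 0.31977 = 1.8483 W/m².
CH₄: 0.036 × (√1834 − √730) = 0.036 × (42.8252 − 27.0185) = 0.036 × 15.8067 = 0.5690 W/m².
CFC-11: ΔF = 0.00026 × (232 − 2) = 0.00026 × 230 = 0.0598 W/m².
Total ΔF = 1.8483 + 0.5690 + 0.0598 = 2.4771 W/m².
ΔT = λ ΔF = 1.04 × 2.48 = 2.5792 K.

ΔF = 2.48 W/m²; ΔT = 2.6 K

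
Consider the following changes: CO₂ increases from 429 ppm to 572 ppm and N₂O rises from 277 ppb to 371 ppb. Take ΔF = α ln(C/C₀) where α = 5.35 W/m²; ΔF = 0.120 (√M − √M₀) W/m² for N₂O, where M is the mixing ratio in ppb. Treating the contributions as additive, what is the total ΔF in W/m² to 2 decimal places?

ΔF = 1.85 W/m²

CO₂: 5.35 × ln(572/429) = 5.35 × ln(1.33333) = 5.35 × 0.28768 = 1.5391 W/m².
N₂O: 0.120 × (√371 − √277) = 0.120 × (19.2614 − 16.6433) = 0.120 × 2.6181 = 0.3142 W/m².
Total ΔF = 1.5391 + 0.3142 = 1.8533 W/m².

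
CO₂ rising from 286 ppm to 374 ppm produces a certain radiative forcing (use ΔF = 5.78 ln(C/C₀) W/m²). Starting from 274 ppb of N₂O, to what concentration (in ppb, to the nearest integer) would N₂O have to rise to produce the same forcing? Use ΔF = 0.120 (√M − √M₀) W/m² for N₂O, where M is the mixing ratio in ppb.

CO₂ forcing: 5.78 × ln(374/286) = 5.78 × 0.268264 = 1.55057 W/m².
Set 0.120(√M − √274) = 1.55057: √M = 1.55057/0.120 + √274 = 12.9214 + 16.5529 = 29.4743.
M = (29.4743)² = 868.73 ppb.

M ≈ 869 ppb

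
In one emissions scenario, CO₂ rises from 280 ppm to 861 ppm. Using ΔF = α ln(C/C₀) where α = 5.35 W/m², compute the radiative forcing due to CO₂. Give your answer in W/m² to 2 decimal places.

CO₂: 5.35 × ln(861/280) = 5.35 × ln(3.07500) = 5.35 × 1.12330 = 6.0097 W/m².

ΔF = 6.01 W/m²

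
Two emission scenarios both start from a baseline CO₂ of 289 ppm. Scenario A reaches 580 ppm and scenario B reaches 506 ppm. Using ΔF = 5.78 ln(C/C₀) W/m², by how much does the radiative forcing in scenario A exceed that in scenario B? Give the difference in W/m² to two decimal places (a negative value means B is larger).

ΔF_A = 5.78 ln(580/289) = 5.78 × 0.69660 = 4.0263 W/m².
ΔF_B = 5.78 ln(506/289) = 5.78 × 0.56011 = 3.2374 W/m².
Difference: 4.0263 − 3.2374 = 0.7889 W/m².
(Equivalently, ΔF_A − ΔF_B = 5.78 ln(580/506) = 5.78 × 0.13649 = 0.7889 W/m².)

ΔF_A − ΔF_B = 0.79 W/m²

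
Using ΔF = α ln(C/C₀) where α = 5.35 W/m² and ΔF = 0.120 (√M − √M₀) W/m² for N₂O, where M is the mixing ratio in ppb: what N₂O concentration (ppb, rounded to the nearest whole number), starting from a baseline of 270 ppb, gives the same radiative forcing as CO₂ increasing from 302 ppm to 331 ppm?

M ≈ 421 ppb

CO₂ forcing: 5.35 × ln(331/302) = 5.35 × 0.091691 = 0.49055 W/m².
Set 0.120(√M − √270) = 0.49055: √M = 0.49055/0.120 + √270 = 4.0879 + 16.4317 = 20.5196.
M = (20.5196)² = 421.05 ppb.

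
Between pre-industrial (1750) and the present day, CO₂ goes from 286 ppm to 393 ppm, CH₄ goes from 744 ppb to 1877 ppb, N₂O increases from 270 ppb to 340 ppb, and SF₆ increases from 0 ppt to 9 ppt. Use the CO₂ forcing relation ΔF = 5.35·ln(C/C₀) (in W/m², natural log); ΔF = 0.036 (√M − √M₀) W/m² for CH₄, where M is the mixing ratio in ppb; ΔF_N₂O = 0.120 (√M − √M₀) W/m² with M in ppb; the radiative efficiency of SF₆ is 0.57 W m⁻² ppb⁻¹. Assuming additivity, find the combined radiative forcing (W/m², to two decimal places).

CO₂: 5.35 × ln(393/286) = 5.35 × ln(1.37413) = 5.35 × 0.31782 = 1.7003 W/m².
CH₄: 0.036 × (√1877 − √744) = 0.036 × (43.3244 − 27.2764) = 0.036 × 16.0480 = 0.5777 W/m².
N₂O: 0.120 × (√340 − √270) = 0.120 × (18.4391 − 16.4317) = 0.120 × 2.0074 = 0.2409 W/m².
SF₆: Δ = 9 − 0 = 9 ppt = 0.009 ppb; ΔF = 0.57 × 0.009 = 0.0051 W/m².
Total ΔF = 1.7003 + 0.5777 + 0.2409 + 0.0051 = 2.5240 W/m².

ΔF = 2.52 W/m²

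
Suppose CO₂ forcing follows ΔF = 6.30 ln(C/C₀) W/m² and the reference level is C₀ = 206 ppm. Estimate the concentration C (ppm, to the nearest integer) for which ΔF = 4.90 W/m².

C ≈ 448 ppm

Set 6.30 ln(C/206) = 4.90, so ln(C/206) = 4.90/6.30 = 0.77778.
Then C/206 = e^0.77778 = 2.17663, giving C = 206 × 2.17663 = 448.39 ppm.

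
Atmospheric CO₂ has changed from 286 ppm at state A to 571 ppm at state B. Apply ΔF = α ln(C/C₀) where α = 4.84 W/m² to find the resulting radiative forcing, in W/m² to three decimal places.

ΔF = 3.346 W/m²

CO₂ absorption bands are partially saturated, so forcing scales with the logarithm of the concentration ratio.
CO₂: 4.84 × ln(571/286) = 4.84 × ln(1.99650) = 4.84 × 0.69140 = 3.3464 W/m².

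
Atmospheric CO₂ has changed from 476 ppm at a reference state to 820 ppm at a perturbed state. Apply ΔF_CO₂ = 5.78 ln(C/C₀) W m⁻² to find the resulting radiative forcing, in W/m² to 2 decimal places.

CO₂: 5.78 × ln(820/476) = 5.78 × ln(1.72269) = 5.78 × 0.54389 = 3.1437 W/m².

ΔF = 3.14 W/m²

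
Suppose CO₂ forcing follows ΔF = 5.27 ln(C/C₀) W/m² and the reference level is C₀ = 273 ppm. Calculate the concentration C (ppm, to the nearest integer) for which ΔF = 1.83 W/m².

C ≈ 386 ppm

Set 5.27 ln(C/273) = 1.83, so ln(C/273) = 1.83/5.27 = 0.34725.
Then C/273 = e^0.34725 = 1.41517, giving C = 273 × 1.41517 = 386.34 ppm.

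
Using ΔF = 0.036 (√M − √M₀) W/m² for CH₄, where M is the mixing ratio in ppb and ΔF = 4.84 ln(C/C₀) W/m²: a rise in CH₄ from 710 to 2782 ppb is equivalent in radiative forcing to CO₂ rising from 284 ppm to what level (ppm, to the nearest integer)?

CH₄ forcing: 0.036 × (√2782 − √710) = 0.036 × (52.7447 − 26.6458) = 0.036 × 26.0989 = 0.93956 W/m².
Set 4.84 ln(C/284) = 0.93956: ln(C/284) = 0.93956/4.84 = 0.19412, so C = 284 × e^0.19412 = 284 × 1.21424 = 344.84 ppm.

C ≈ 345 ppm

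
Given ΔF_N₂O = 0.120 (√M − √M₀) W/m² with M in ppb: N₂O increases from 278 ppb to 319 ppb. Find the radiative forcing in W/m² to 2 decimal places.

N₂O: 0.120 × (√319 − √278) = 0.120 × (17.8606 − 16.6733) = 0.120 × 1.1873 = 0.1425 W/m².

ΔF = 0.14 W/m²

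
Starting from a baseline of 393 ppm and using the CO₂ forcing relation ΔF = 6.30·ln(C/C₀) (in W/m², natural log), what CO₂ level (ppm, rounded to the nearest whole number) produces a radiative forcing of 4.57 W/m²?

Set 6.30 ln(C/393) = 4.57, so ln(C/393) = 4.57/6.30 = 0.72540.
Then C/393 = e^0.72540 = 2.06556, giving C = 393 × 2.06556 = 811.77 ppm.

C ≈ 812 ppm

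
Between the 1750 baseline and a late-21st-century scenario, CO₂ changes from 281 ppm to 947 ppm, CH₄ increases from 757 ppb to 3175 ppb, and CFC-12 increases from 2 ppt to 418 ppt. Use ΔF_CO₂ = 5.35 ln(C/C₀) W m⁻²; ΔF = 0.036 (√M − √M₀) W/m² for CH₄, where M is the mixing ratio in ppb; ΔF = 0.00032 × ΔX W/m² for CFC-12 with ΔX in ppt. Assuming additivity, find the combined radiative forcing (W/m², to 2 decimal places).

CO₂: 5.35 × ln(947/281) = 5.35 × ln(3.37011) = 5.35 × 1.21495 = 6.5000 W/m².
CH₄: 0.036 × (√3175 − √757) = 0.036 × (56.3471 − 27.5136) = 0.036 × 28.8335 = 1.0380 W/m².
CFC-12: ΔF = 0.00032 × (418 − 2) = 0.00032 × 416 = 0.1331 W/m².
Total ΔF = 6.5000 + 1.0380 + 0.1331 = 7.6711 W/m².

ΔF = 7.67 W/m²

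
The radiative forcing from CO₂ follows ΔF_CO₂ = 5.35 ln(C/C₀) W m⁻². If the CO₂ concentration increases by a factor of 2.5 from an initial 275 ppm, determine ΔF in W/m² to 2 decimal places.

ΔF = 4.90 W/m²

ΔF = 5.35 × ln(2.5) = 5.35 × 0.91629 = 4.9022 W/m².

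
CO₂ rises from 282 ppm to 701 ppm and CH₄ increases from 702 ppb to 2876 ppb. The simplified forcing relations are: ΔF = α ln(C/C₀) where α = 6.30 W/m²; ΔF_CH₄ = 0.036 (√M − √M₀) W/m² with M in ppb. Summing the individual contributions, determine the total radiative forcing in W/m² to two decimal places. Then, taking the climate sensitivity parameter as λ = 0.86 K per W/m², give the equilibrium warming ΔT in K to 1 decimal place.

ΔF = 6.71 W/m²; ΔT = 5.8 K

CO₂: 6.30 × ln(701/282) = 6.30 × ln(2.48582) = 6.30 × 0.91060 = 5.7368 W/m².
CH₄: 0.036 × (√2876 − √702) = 0.036 × (53.6284 − 26.4953) = 0.036 × 27.1331 = 0.9768 W/m².
Total ΔF = 5.7368 + 0.9768 = 6.7136 W/m².
ΔT = λ ΔF = 0.86 × 6.71 = 5.7706 K.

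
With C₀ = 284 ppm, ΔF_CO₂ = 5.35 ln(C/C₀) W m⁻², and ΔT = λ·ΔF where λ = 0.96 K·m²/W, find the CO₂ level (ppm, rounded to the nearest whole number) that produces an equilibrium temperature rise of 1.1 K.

Required forcing: ΔF = ΔT/λ = 1.1/0.96 = 1.1458 W/m².
Then ln(C/284) = ΔF/5.35 = 1.1458/5.35 = 0.21417.
So C = 284 × e^0.21417 = 284 × 1.23883 = 351.83 ppm.

C ≈ 352 ppm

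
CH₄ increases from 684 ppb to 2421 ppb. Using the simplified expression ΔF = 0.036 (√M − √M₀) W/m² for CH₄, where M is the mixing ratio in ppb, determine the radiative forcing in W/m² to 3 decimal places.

CH₄: 0.036 × (√2421 − √684) = 0.036 × (49.2037 − 26.1534) = 0.036 × 23.0503 = 0.8298 W/m².

ΔF = 0.830 W/m²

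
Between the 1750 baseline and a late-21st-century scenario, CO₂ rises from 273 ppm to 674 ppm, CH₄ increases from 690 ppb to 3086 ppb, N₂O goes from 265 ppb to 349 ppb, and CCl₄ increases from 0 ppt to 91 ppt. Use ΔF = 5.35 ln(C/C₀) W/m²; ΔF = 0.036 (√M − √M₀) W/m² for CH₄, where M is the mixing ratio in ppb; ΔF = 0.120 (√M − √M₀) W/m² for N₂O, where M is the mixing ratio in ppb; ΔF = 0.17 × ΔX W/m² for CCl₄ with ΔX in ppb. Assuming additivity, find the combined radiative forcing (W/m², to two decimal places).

ΔF = 6.19 W/m²

CO₂: 5.35 × ln(674/273) = 5.35 × ln(2.46886) = 5.35 × 0.90376 = 4.8351 W/m².
CH₄: 0.036 × (√3086 − √690) = 0.036 × (55.5518 − 26.2679) = 0.036 × 29.2839 = 1.0542 W/m².
N₂O: 0.120 × (√349 − √265) = 0.120 × (18.6815 − 16.2788) = 0.120 × 2.4027 = 0.2883 W/m².
CCl₄: Δ = 91 − 0 = 91 ppt = 0.091 ppb; ΔF = 0.17 × 0.091 = 0.0155 W/m².
Total ΔF = 4.8351 + 1.0542 + 0.2883 + 0.0155 = 6.1931 W/m².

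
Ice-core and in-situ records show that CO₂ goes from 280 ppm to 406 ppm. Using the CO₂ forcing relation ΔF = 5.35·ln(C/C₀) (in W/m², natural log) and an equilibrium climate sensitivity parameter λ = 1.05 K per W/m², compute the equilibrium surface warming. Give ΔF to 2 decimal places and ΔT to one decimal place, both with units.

ΔF = 1.99 W/m²; ΔT = 2.1 K

CO₂: 5.35 × ln(406/280) = 5.35 × ln(1.45000) = 5.35 × 0.37156 = 1.9878 W/m².
ΔT = λ ΔF = 1.05 × 1.99 = 2.0895 K.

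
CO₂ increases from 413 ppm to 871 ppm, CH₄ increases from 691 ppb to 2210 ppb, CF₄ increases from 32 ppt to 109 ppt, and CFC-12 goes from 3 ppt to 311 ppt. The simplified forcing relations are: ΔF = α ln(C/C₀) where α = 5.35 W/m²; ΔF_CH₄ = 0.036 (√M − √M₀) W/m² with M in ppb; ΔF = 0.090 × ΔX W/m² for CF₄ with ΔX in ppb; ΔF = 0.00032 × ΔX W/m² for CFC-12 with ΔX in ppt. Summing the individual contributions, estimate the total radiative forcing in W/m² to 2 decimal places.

ΔF = 4.84 W/m²

CO₂: 5.35 × ln(871/413) = 5.35 × ln(2.10896) = 5.35 × 0.74619 = 3.9921 W/m².
CH₄: 0.036 × (√2210 − √691) = 0.036 × (47.0106 − 26.2869) = 0.036 × 20.7237 = 0.7461 W/m².
CF₄: Δ = 109 − 32 = 77 ppt = 0.077 ppb; ΔF = 0.090 × 0.077 = 0.0069 W/m².
CFC-12: ΔF = 0.00032 × (311 − 3) = 0.00032 × 308 = 0.0986 W/m².
Total ΔF = 3.9921 + 0.7461 + 0.0069 + 0.0986 = 4.8437 W/m².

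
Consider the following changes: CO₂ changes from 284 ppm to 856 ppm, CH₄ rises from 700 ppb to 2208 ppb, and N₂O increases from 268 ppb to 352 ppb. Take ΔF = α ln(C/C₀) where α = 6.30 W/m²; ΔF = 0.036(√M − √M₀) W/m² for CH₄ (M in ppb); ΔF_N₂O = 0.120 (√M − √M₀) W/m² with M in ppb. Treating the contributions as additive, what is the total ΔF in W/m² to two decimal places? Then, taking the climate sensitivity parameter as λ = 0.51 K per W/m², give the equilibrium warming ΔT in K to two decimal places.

ΔF = 7.98 W/m²; ΔT = 4.07 K

CO₂: 6.30 × ln(856/284) = 6.30 × ln(3.01408) = 6.30 × 1.10329 = 6.9507 W/m².
CH₄: 0.036 × (√2208 − √700) = 0.036 × (46.9894 − 26.4575) = 0.036 × 20.5319 = 0.7391 W/m².
N₂O: 0.120 × (√352 − √268) = 0.120 × (18.7617 − 16.3707) = 0.120 × 2.3910 = 0.2869 W/m².
Total ΔF = 6.9507 + 0.7391 + 0.2869 = 7.9767 W/m².
ΔT = λ ΔF = 0.51 × 7.98 = 4.0698 K.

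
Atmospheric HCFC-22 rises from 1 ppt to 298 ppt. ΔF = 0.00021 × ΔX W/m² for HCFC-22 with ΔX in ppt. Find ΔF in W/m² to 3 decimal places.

ΔF = 0.062 W/m²

HCFC-22: ΔF = 0.00021 × (298 − 1) = 0.00021 × 297 = 0.0624 W/m².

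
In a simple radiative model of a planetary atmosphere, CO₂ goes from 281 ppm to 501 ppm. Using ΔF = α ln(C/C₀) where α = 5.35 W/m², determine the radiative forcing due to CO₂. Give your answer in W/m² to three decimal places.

CO₂: 5.35 × ln(501/281) = 5.35 × ln(1.78292) = 5.35 × 0.57825 = 3.0936 W/m².

ΔF = 3.094 W/m²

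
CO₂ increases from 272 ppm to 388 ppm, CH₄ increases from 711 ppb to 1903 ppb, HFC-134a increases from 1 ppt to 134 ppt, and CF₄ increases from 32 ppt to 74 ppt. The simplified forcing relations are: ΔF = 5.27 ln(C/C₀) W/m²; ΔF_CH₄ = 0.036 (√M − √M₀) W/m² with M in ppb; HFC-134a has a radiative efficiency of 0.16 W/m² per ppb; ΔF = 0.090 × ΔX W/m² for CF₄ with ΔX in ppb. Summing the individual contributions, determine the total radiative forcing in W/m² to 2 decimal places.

ΔF = 2.51 W/m²

CO₂: 5.27 × ln(388/272) = 5.27 × ln(1.42647) = 5.27 × 0.35520 = 1.8719 W/m².
CH₄: 0.036 × (√1903 − √711) = 0.036 × (43.6234 − 26.6646) = 0.036 × 16.9588 = 0.6105 W/m².
HFC-134a: Δ = 134 − 1 = 133 ppt = 0.133 ppb; ΔF = 0.16 × 0.133 = 0.0213 W/m².
CF₄: Δ = 74 − 32 = 42 ppt = 0.042 ppb; ΔF = 0.090 × 0.042 = 0.0038 W/m².
Total ΔF = 1.8719 + 0.6105 + 0.0213 + 0.0038 = 2.5075 W/m².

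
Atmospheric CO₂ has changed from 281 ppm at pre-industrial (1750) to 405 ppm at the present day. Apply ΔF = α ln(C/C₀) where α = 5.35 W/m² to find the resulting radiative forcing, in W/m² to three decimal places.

CO₂ absorption bands are partially saturated, so forcing scales with the logarithm of the concentration ratio.
CO₂: 5.35 × ln(405/281) = 5.35 × ln(1.44128) = 5.35 × 0.36553 = 1.9556 W/m².

ΔF = 1.956 W/m²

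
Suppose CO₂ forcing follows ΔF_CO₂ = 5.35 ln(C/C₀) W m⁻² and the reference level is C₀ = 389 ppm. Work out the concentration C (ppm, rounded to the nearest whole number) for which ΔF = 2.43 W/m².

Set 5.35 ln(C/389) = 2.43, so ln(C/389) = 2.43/5.35 = 0.45421.
Then C/389 = e^0.45421 = 1.57493, giving C = 389 × 1.57493 = 612.65 ppm.

C ≈ 613 ppm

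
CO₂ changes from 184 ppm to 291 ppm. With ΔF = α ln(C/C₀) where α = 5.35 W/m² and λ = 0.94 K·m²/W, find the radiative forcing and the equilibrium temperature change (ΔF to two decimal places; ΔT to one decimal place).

CO₂: 5.35 × ln(291/184) = 5.35 × ln(1.58152) = 5.35 × 0.45839 = 2.4524 W/m².
ΔT = λ ΔF = 0.94 × 2.45 = 2.3030 K.

ΔF = 2.45 W/m²; ΔT = 2.3 K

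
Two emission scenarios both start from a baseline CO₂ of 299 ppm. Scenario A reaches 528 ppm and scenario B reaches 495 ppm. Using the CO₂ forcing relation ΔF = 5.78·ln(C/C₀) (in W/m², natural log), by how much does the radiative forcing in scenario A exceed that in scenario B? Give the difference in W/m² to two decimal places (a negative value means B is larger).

ΔF_A = 5.78 ln(528/299) = 5.78 × 0.56865 = 3.2868 W/m².
ΔF_B = 5.78 ln(495/299) = 5.78 × 0.50411 = 2.9138 W/m².
Difference: 3.2868 − 2.9138 = 0.3730 W/m².
(Equivalently, ΔF_A − ΔF_B = 5.78 ln(528/495) = 5.78 × 0.06454 = 0.3730 W/m².)

ΔF_A − ΔF_B = 0.37 W/m²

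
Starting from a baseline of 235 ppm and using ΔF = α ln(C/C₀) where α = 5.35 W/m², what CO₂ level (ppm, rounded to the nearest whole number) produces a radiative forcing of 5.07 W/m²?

C ≈ 606 ppm

Set 5.35 ln(C/235) = 5.07, so ln(C/235) = 5.07/5.35 = 0.94766.
Then C/235 = e^0.94766 = 2.57967, giving C = 235 × 2.57967 = 606.22 ppm.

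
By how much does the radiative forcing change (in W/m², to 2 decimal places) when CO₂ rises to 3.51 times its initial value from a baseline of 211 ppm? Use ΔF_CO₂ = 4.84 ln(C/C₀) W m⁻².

ΔF = 6.08 W/m²

ΔF = 4.84 × ln(3.51) = 4.84 × 1.25562 = 6.0772 W/m².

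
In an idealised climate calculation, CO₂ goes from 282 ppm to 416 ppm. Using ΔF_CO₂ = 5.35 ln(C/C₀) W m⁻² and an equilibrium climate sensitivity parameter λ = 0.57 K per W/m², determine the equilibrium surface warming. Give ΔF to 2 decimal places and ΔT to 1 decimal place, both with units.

CO₂: 5.35 × ln(416/282) = 5.35 × ln(1.47518) = 5.35 × 0.38878 = 2.0800 W/m².
ΔT = λ ΔF = 0.57 × 2.08 = 1.1856 K.

ΔF = 2.08 W/m²; ΔT = 1.2 K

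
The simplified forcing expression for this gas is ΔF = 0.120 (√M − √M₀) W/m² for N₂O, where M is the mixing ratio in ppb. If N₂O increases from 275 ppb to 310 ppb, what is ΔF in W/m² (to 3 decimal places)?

N₂O: 0.120 × (√310 − √275) = 0.120 × (17.6068 − 16.5831) = 0.120 × 1.0237 = 0.1228 W/m².

ΔF = 0.123 W/m²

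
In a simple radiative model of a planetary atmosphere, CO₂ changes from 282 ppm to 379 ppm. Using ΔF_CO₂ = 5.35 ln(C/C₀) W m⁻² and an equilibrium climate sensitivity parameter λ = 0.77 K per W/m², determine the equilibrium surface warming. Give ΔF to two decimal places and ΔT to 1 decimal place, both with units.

CO₂: 5.35 × ln(379/282) = 5.35 × ln(1.34397) = 5.35 × 0.29563 = 1.5816 W/m².
ΔT = λ ΔF = 0.77 × 1.58 = 1.2166 K.

ΔF = 1.58 W/m²; ΔT = 1.2 K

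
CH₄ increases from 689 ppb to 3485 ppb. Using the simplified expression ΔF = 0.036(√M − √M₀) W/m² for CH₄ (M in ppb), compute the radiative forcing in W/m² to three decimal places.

CH₄: 0.036 × (√3485 − √689) = 0.036 × (59.0339 − 26.2488) = 0.036 × 32.7851 = 1.1803 W/m².

ΔF = 1.180 W/m²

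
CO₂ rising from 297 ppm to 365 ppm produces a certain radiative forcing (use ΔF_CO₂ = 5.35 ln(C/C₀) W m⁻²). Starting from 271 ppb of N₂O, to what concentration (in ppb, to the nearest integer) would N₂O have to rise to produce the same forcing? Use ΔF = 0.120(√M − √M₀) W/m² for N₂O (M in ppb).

CO₂ forcing: 5.35 × ln(365/297) = 5.35 × 0.206165 = 1.10298 W/m².
Set 0.120(√M − √271) = 1.10298: √M = 1.10298/0.120 + √271 = 9.1915 + 16.4621 = 25.6536.
M = (25.6536)² = 658.11 ppb.

M ≈ 658 ppb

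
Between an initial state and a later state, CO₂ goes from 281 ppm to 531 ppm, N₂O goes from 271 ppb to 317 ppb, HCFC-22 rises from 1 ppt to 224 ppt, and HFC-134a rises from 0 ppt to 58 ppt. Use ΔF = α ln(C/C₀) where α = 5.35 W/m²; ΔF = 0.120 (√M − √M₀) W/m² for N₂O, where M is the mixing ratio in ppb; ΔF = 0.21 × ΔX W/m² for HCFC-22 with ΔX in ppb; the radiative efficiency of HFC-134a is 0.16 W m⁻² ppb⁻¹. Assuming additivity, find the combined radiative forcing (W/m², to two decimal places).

CO₂: 5.35 × ln(531/281) = 5.35 × ln(1.88968) = 5.35 × 0.63641 = 3.4048 W/m².
N₂O: 0.120 × (√317 − √271) = 0.120 × (17.8045 − 16.4621) = 0.120 × 1.3424 = 0.1611 W/m².
HCFC-22: Δ = 224 − 1 = 223 ppt = 0.223 ppb; ΔF = 0.21 × 0.223 = 0.0468 W/m².
HFC-134a: Δ = 58 − 0 = 58 ppt = 0.058 ppb; ΔF = 0.16 × 0.058 = 0.0093 W/m².
Total ΔF = 3.4048 + 0.1611 + 0.0468 + 0.0093 = 3.6220 W/m².

ΔF = 3.62 W/m²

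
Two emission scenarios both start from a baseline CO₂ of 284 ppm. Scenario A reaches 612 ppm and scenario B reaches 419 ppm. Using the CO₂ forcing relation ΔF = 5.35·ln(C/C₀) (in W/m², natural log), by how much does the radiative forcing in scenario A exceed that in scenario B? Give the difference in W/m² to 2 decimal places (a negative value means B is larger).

ΔF_A − ΔF_B = 2.03 W/m²

ΔF_A = 5.35 ln(612/284) = 5.35 × 0.76776 = 4.1075 W/m².
ΔF_B = 5.35 ln(419/284) = 5.35 × 0.38890 = 2.0806 W/m².
Difference: 4.1075 − 2.0806 = 2.0269 W/m².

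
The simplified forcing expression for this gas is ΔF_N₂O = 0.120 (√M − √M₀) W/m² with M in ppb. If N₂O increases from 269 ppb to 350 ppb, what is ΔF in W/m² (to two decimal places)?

N₂O: 0.120 × (√350 − √269) = 0.120 × (18.7083 − 16.4012) = 0.120 × 2.3071 = 0.2769 W/m².

ΔF = 0.28 W/m²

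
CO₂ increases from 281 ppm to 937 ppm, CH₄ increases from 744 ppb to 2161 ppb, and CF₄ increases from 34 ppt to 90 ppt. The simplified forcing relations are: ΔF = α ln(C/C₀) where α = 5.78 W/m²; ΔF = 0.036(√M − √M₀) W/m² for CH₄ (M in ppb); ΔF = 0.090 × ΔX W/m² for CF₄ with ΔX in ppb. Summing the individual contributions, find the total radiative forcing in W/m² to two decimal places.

CO₂: 5.78 × ln(937/281) = 5.78 × ln(3.33452) = 5.78 × 1.20433 = 6.9610 W/m².
CH₄: 0.036 × (√2161 − √744) = 0.036 × (46.4866 − 27.2764) = 0.036 × 19.2102 = 0.6916 W/m².
CF₄: Δ = 90 − 34 = 56 ppt = 0.056 ppb; ΔF = 0.090 × 0.056 = 0.0050 W/m².
Total ΔF = 6.9610 + 0.6916 + 0.0050 = 7.6576 W/m².

ΔF = 7.66 W/m²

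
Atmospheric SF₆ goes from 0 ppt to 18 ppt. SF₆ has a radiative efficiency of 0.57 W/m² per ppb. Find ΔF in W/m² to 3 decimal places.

ΔF = 0.010 W/m²

SF₆: Δ = 18 − 0 = 18 ppt = 0.018 ppb; ΔF = 0.57 × 0.018 = 0.0103 W/m².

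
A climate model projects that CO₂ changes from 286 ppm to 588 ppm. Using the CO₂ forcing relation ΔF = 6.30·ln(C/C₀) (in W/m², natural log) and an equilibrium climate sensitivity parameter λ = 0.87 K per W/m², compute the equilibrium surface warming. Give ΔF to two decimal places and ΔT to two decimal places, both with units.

ΔF = 4.54 W/m²; ΔT = 3.95 K

CO₂: 6.30 × ln(588/286) = 6.30 × ln(2.05594) = 6.30 × 0.72073 = 4.5406 W/m².
ΔT = λ ΔF = 0.87 × 4.54 = 3.9498 K.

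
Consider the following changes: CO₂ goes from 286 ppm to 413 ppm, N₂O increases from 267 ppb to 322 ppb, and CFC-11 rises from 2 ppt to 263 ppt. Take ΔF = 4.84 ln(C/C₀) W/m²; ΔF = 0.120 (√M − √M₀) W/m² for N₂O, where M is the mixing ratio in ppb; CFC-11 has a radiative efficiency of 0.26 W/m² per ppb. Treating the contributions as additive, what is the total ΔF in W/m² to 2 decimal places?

CO₂: 4.84 × ln(413/286) = 4.84 × ln(1.44406) = 4.84 × 0.36746 = 1.7785 W/m².
N₂O: 0.120 × (√322 − √267) = 0.120 × (17.9444 − 16.3401) = 0.120 × 1.6043 = 0.1925 W/m².
CFC-11: Δ = 263 − 2 = 261 ppt = 0.261 ppb; ΔF = 0.26 × 0.261 = 0.0679 W/m².
Total ΔF = 1.7785 + 0.1925 + 0.0679 = 2.0389 W/m².

ΔF = 2.04 W/m²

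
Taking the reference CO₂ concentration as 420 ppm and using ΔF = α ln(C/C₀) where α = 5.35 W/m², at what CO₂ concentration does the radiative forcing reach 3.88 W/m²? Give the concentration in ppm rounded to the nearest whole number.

C ≈ 867 ppm

Set 5.35 ln(C/420) = 3.88, so ln(C/420) = 3.88/5.35 = 0.72523.
Then C/420 = e^0.72523 = 2.06521, giving C = 420 × 2.06521 = 867.39 ppm.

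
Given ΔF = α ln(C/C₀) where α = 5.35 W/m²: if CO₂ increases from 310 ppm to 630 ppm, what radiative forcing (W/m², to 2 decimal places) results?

ΔF = 3.79 W/m²

CO₂: 5.35 × ln(630/310) = 5.35 × ln(2.03226) = 5.35 × 0.70915 = 3.7940 W/m².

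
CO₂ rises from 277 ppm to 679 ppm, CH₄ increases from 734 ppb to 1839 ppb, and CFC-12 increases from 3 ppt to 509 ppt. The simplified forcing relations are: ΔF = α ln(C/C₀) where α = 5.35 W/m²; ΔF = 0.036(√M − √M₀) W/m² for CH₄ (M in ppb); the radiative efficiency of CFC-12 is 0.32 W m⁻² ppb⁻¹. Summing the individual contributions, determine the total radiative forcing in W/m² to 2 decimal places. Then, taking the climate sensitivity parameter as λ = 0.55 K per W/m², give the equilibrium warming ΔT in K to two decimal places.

CO₂: 5.35 × ln(679/277) = 5.35 × ln(2.45126) = 5.35 × 0.89660 = 4.7968 W/m².
CH₄: 0.036 × (√1839 − √734) = 0.036 × (42.8836 − 27.0924) = 0.036 × 15.7912 = 0.5685 W/m².
CFC-12: Δ = 509 − 3 = 506 ppt = 0.506 ppb; ΔF = 0.32 × 0.506 = 0.1619 W/m².
Total ΔF = 4.7968 + 0.5685 + 0.1619 = 5.5272 W/m².
ΔT = λ ΔF = 0.55 × 5.53 = 3.0415 K.

ΔF = 5.53 W/m²; ΔT = 3.04 K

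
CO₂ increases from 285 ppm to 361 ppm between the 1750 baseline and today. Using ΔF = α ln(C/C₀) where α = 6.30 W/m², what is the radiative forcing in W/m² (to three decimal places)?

CO₂ absorption bands are partially saturated, so forcing scales with the logarithm of the concentration ratio.
CO₂: 6.30 × ln(361/285) = 6.30 × ln(1.26667) = 6.30 × 0.23639 = 1.4893 W/m².

ΔF = 1.489 W/m²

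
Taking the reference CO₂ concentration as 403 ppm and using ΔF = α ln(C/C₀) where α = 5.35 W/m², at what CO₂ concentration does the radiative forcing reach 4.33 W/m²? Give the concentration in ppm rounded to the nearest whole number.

C ≈ 905 ppm

Set 5.35 ln(C/403) = 4.33, so ln(C/403) = 4.33/5.35 = 0.80935.
Then C/403 = e^0.80935 = 2.24645, giving C = 403 × 2.24645 = 905.32 ppm.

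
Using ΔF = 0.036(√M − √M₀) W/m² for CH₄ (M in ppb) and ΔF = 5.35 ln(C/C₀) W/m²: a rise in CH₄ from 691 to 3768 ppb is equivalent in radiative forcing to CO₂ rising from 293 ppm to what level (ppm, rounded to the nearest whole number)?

C ≈ 371 ppm

CH₄ forcing: 0.036 × (√3768 − √691) = 0.036 × (61.3840 − 26.2869) = 0.036 × 35.0971 = 1.26350 W/m².
Set 5.35 ln(C/293) = 1.26350: ln(C/293) = 1.26350/5.35 = 0.23617, so C = 293 × e^0.23617 = 293 × 1.26639 = 371.05 ppm.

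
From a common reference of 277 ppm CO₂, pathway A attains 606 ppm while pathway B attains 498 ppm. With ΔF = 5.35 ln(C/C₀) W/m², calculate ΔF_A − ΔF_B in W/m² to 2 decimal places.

ΔF_A − ΔF_B = 1.05 W/m²

ΔF_A = 5.35 ln(606/277) = 5.35 × 0.78286 = 4.1883 W/m².
ΔF_B = 5.35 ln(498/277) = 5.35 × 0.58658 = 3.1382 W/m².
Difference: 4.1883 − 3.1382 = 1.0501 W/m².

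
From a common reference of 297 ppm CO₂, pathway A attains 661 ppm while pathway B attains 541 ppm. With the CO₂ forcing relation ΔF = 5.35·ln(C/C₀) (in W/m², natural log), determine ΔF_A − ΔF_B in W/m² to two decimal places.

ΔF_A − ΔF_B = 1.07 W/m²

ΔF_A = 5.35 ln(661/297) = 5.35 × 0.80002 = 4.2801 W/m².
ΔF_B = 5.35 ln(541/297) = 5.35 × 0.59969 = 3.2083 W/m².
Difference: 4.2801 − 3.2083 = 1.0718 W/m².
(Equivalently, ΔF_A − ΔF_B = 5.35 ln(661/541) = 5.35 × 0.20033 = 1.0718 W/m².)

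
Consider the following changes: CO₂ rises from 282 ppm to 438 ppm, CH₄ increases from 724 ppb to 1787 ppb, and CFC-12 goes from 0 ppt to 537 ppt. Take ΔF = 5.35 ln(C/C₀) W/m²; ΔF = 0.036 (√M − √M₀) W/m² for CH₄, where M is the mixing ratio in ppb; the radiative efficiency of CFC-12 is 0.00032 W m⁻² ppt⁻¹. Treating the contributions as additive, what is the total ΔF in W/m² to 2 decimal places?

CO₂: 5.35 × ln(438/282) = 5.35 × ln(1.55319) = 5.35 × 0.44031 = 2.3557 W/m².
CH₄: 0.036 × (√1787 − √724) = 0.036 × (42.2729 − 26.9072) = 0.036 × 15.3657 = 0.5532 W/m².
CFC-12: ΔF = 0.00032 × (537 − 0) = 0.00032 × 537 = 0.1718 W/m².
Total ΔF = 2.3557 + 0.5532 + 0.1718 = 3.0807 W/m².

ΔF = 3.08 W/m²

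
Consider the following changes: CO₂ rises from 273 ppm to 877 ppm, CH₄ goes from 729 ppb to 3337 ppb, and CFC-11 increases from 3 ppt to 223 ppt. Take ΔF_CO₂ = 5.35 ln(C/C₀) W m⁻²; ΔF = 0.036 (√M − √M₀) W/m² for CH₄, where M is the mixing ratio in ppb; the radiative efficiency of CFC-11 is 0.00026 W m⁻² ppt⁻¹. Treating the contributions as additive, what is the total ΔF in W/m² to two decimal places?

CO₂: 5.35 × ln(877/273) = 5.35 × ln(3.21245) = 5.35 × 1.16703 = 6.2436 W/m².
CH₄: 0.036 × (√3337 − √729) = 0.036 × (57.7668 − 27.0000) = 0.036 × 30.7668 = 1.1076 W/m².
CFC-11: ΔF = 0.00026 × (223 − 3) = 0.00026 × 220 = 0.0572 W/m².
Total ΔF = 6.2436 + 1.1076 + 0.0572 = 7.4084 W/m².

ΔF = 7.41 W/m²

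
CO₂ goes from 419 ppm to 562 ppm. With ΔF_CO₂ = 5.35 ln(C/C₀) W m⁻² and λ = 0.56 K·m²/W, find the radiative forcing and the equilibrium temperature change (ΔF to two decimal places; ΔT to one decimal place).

ΔF = 1.57 W/m²; ΔT = 0.9 K

CO₂: 5.35 × ln(562/419) = 5.35 × ln(1.34129) = 5.35 × 0.29363 = 1.5709 W/m².
ΔT = λ ΔF = 0.56 × 1.57 = 0.8792 K.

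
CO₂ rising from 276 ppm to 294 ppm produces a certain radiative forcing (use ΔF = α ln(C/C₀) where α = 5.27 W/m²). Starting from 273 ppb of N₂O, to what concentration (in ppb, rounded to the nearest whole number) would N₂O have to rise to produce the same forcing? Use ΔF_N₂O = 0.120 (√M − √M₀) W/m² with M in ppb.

M ≈ 372 ppb

CO₂ forcing: 5.27 × ln(294/276) = 5.27 × 0.063179 = 0.33295 W/m².
Set 0.120(√M − √273) = 0.33295: √M = 0.33295/0.120 + √273 = 2.7746 + 16.5227 = 19.2973.
M = (19.2973)² = 372.39 ppb.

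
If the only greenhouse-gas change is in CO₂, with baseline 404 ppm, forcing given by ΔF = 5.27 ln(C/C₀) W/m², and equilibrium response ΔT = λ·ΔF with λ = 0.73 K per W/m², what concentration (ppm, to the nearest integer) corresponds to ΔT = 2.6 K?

Required forcing: ΔF = ΔT/λ = 2.6/0.73 = 3.5616 W/m².
Then ln(C/404) = ΔF/5.27 = 3.5616/5.27 = 0.67583.
So C = 404 × e^0.67583 = 404 × 1.96566 = 794.13 ppm.

C ≈ 794 ppm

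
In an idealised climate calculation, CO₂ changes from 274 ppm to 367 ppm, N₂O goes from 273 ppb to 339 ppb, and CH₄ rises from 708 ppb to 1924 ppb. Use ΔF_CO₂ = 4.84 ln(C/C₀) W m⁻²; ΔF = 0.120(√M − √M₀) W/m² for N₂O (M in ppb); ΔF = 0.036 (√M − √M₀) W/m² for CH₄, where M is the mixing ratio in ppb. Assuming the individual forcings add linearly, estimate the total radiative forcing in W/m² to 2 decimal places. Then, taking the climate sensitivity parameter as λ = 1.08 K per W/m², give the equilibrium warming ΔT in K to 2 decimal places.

ΔF = 2.26 W/m²; ΔT = 2.44 K

CO₂: 4.84 × ln(367/274) = 4.84 × ln(1.33942) = 4.84 × 0.29224 = 1.4144 W/m².
N₂O: 0.120 × (√339 − √273) = 0.120 × (18.4120 − 16.5227) = 0.120 × 1.8893 = 0.2267 W/m².
CH₄: 0.036 × (√1924 − √708) = 0.036 × (43.8634 − 26.6083) = 0.036 × 17.2551 = 0.6212 W/m².
Total ΔF = 1.4144 + 0.2267 + 0.6212 = 2.2623 W/m².
ΔT = λ ΔF = 1.08 × 2.26 = 2.4408 K.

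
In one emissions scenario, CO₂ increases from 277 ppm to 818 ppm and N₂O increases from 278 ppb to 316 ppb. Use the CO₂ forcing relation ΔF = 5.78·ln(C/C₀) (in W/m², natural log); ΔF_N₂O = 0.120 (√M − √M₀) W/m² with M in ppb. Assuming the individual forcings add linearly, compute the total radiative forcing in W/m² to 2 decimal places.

ΔF = 6.39 W/m²

CO₂: 5.78 × ln(818/277) = 5.78 × ln(2.95307) = 5.78 × 1.08285 = 6.2589 W/m².
N₂O: 0.120 × (√316 − √278) = 0.120 × (17.7764 − 16.6733) = 0.120 × 1.1031 = 0.1324 W/m².
Total ΔF = 6.2589 + 0.1324 = 6.3913 W/m².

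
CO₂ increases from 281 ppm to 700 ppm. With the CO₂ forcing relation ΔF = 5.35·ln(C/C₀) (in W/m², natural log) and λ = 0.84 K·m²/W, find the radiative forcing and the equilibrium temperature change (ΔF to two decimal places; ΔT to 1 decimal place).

CO₂: 5.35 × ln(700/281) = 5.35 × ln(2.49110) = 5.35 × 0.91272 = 4.8831 W/m².
ΔT = λ ΔF = 0.84 × 4.88 = 4.0992 K.

ΔF = 4.88 W/m²; ΔT = 4.1 K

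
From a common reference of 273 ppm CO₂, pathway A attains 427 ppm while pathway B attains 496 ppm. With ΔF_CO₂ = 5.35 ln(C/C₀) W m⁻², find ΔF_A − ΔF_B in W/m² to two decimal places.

ΔF_A = 5.35 ln(427/273) = 5.35 × 0.44731 = 2.3931 W/m².
ΔF_B = 5.35 ln(496/273) = 5.35 × 0.59710 = 3.1945 W/m².
Difference: 2.3931 − 3.1945 = -0.8014 W/m².

ΔF_A − ΔF_B = -0.80 W/m²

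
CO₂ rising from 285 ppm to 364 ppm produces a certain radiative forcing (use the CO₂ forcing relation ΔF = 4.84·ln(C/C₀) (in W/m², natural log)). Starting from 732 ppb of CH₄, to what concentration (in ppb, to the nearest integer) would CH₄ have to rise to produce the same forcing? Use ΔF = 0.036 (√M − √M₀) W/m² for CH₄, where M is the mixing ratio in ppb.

M ≈ 3594 ppb

CO₂ forcing: 4.84 × ln(364/285) = 4.84 × 0.244665 = 1.18418 W/m².
Set 0.036(√M − √732) = 1.18418: √M = 1.18418/0.036 + √732 = 32.8939 + 27.0555 = 59.9494.
M = (59.9494)² = 3593.93 ppb.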